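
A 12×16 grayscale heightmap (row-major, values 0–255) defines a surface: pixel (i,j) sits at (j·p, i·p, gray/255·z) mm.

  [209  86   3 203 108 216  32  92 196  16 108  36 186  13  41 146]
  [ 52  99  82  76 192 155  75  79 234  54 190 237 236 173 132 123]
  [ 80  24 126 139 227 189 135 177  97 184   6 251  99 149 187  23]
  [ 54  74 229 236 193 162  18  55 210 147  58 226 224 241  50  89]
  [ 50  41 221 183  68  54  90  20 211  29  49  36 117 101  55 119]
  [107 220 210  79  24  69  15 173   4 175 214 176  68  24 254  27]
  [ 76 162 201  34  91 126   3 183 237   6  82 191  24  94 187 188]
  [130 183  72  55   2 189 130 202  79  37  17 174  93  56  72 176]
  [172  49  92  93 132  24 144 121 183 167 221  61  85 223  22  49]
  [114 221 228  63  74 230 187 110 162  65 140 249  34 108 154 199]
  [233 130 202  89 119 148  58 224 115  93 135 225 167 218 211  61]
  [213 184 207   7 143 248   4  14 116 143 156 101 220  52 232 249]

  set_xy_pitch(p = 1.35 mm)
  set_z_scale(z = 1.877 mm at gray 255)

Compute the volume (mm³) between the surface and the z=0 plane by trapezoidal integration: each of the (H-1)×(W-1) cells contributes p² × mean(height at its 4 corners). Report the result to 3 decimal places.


height_mm = gray/255 × 1.877; cell vol = 1.35² × mean(4 corners)
unit = 1.35² × 1.877 / (4×255) = 0.00335376 mm³ per gray-sum
row 0: Σ corner-gray over 15 cells = 7230  → 24.2477
row 1: Σ corner-gray over 15 cells = 8286  → 27.7892
row 2: Σ corner-gray over 15 cells = 8472  → 28.4130
row 3: Σ corner-gray over 15 cells = 7108  → 23.8385
row 4: Σ corner-gray over 15 cells = 6263  → 21.0046
row 5: Σ corner-gray over 15 cells = 7050  → 23.6440
row 6: Σ corner-gray over 15 cells = 6534  → 21.9135
row 7: Σ corner-gray over 15 cells = 6483  → 21.7424
row 8: Σ corner-gray over 15 cells = 7818  → 26.2197
row 9: Σ corner-gray over 15 cells = 8925  → 29.9323
row 10: Σ corner-gray over 15 cells = 8678  → 29.1039
Σ rows: total corner-gray = 82847  → 277.8487 mm³

277.849


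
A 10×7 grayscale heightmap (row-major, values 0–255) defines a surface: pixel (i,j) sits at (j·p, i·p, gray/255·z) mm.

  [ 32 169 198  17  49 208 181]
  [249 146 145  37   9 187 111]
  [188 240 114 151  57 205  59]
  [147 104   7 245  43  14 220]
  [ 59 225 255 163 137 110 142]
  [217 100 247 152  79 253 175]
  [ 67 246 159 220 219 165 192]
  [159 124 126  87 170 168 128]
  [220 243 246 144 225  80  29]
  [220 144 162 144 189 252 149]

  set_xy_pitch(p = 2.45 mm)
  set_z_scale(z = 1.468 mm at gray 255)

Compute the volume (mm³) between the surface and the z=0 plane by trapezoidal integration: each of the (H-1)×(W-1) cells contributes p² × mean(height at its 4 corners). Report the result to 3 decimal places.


height_mm = gray/255 × 1.468; cell vol = 2.45² × mean(4 corners)
unit = 2.45² × 1.468 / (4×255) = 0.00863889 mm³ per gray-sum
row 0: Σ corner-gray over 6 cells = 2903  → 25.0787
row 1: Σ corner-gray over 6 cells = 3189  → 27.5494
row 2: Σ corner-gray over 6 cells = 2974  → 25.6921
row 3: Σ corner-gray over 6 cells = 3174  → 27.4198
row 4: Σ corner-gray over 6 cells = 4035  → 34.8579
row 5: Σ corner-gray over 6 cells = 4331  → 37.4150
row 6: Σ corner-gray over 6 cells = 3914  → 33.8126
row 7: Σ corner-gray over 6 cells = 3762  → 32.4995
row 8: Σ corner-gray over 6 cells = 4276  → 36.9399
Σ rows: total corner-gray = 32558  → 281.2651 mm³

281.265


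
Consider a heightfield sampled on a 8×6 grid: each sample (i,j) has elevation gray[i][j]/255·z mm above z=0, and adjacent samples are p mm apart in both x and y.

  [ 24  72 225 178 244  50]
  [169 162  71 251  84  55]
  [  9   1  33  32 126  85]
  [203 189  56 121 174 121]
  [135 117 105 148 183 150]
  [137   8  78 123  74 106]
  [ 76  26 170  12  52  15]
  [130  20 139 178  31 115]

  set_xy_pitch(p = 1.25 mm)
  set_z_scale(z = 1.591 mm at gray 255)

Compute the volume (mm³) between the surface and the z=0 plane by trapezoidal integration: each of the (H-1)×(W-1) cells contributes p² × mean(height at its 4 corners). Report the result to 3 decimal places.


35.581

height_mm = gray/255 × 1.591; cell vol = 1.25² × mean(4 corners)
unit = 1.25² × 1.591 / (4×255) = 0.00243719 mm³ per gray-sum
row 0: Σ corner-gray over 5 cells = 2872  → 6.9996
row 1: Σ corner-gray over 5 cells = 1838  → 4.4796
row 2: Σ corner-gray over 5 cells = 1882  → 4.5868
row 3: Σ corner-gray over 5 cells = 2795  → 6.8120
row 4: Σ corner-gray over 5 cells = 2200  → 5.3618
row 5: Σ corner-gray over 5 cells = 1420  → 3.4608
row 6: Σ corner-gray over 5 cells = 1592  → 3.8800
Σ rows: total corner-gray = 14599  → 35.5806 mm³


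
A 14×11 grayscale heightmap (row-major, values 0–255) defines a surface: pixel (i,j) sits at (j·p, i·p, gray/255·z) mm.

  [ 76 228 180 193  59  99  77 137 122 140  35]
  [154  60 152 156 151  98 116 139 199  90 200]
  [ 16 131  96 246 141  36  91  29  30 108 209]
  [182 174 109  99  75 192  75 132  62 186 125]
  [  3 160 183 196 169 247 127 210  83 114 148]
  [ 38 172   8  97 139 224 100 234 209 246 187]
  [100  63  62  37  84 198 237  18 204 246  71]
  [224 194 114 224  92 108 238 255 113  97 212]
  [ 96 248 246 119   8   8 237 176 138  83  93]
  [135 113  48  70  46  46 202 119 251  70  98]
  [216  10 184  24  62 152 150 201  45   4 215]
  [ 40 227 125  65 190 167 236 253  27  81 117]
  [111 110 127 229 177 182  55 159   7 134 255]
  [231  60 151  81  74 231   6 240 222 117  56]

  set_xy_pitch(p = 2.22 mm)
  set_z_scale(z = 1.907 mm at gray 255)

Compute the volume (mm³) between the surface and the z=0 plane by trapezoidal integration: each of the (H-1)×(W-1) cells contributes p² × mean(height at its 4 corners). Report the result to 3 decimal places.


634.543

height_mm = gray/255 × 1.907; cell vol = 2.22² × mean(4 corners)
unit = 2.22² × 1.907 / (4×255) = 0.00921418 mm³ per gray-sum
row 0: Σ corner-gray over 10 cells = 5257  → 48.4389
row 1: Σ corner-gray over 10 cells = 4717  → 43.4633
row 2: Σ corner-gray over 10 cells = 4556  → 41.9798
row 3: Σ corner-gray over 10 cells = 5644  → 52.0048
row 4: Σ corner-gray over 10 cells = 6212  → 57.2385
row 5: Σ corner-gray over 10 cells = 5552  → 51.1571
row 6: Σ corner-gray over 10 cells = 5775  → 53.2119
row 7: Σ corner-gray over 10 cells = 6021  → 55.4785
row 8: Σ corner-gray over 10 cells = 4878  → 44.9467
row 9: Σ corner-gray over 10 cells = 4258  → 39.2340
row 10: Σ corner-gray over 10 cells = 4994  → 46.0156
row 11: Σ corner-gray over 10 cells = 5625  → 51.8297
row 12: Σ corner-gray over 10 cells = 5377  → 49.5446
Σ rows: total corner-gray = 68866  → 634.5434 mm³


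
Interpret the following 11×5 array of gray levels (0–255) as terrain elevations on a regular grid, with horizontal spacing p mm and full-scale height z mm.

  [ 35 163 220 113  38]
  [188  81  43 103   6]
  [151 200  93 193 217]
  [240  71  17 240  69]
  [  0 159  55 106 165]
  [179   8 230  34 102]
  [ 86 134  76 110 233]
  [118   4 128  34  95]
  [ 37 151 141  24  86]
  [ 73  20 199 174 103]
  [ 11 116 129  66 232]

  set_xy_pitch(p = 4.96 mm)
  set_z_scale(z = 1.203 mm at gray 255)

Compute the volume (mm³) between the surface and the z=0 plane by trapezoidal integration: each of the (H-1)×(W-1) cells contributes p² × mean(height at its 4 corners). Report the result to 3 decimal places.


508.872

height_mm = gray/255 × 1.203; cell vol = 4.96² × mean(4 corners)
unit = 4.96² × 1.203 / (4×255) = 0.0290154 mm³ per gray-sum
row 0: Σ corner-gray over 4 cells = 1713  → 49.7034
row 1: Σ corner-gray over 4 cells = 1988  → 57.6826
row 2: Σ corner-gray over 4 cells = 2305  → 66.8805
row 3: Σ corner-gray over 4 cells = 1770  → 51.3573
row 4: Σ corner-gray over 4 cells = 1630  → 47.2951
row 5: Σ corner-gray over 4 cells = 1784  → 51.7635
row 6: Σ corner-gray over 4 cells = 1504  → 43.6392
row 7: Σ corner-gray over 4 cells = 1300  → 37.7200
row 8: Σ corner-gray over 4 cells = 1717  → 49.8195
row 9: Σ corner-gray over 4 cells = 1827  → 53.0112
Σ rows: total corner-gray = 17538  → 508.8724 mm³


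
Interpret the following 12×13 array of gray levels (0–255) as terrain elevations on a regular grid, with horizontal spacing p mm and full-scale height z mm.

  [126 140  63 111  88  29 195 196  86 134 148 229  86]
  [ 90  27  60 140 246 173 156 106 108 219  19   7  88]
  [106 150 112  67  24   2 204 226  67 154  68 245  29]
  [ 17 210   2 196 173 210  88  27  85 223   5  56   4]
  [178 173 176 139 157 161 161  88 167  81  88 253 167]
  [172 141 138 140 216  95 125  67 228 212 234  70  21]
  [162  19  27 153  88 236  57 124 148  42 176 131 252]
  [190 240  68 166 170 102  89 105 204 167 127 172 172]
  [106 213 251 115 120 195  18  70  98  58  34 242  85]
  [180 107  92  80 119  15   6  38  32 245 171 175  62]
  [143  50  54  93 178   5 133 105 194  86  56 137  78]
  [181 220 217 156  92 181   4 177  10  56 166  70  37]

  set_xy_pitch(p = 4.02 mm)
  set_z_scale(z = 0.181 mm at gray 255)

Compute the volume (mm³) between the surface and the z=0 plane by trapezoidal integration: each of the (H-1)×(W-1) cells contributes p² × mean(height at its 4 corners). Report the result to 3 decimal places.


185.866

height_mm = gray/255 × 0.181; cell vol = 4.02² × mean(4 corners)
unit = 4.02² × 0.181 / (4×255) = 0.00286768 mm³ per gray-sum
row 0: Σ corner-gray over 12 cells = 5750  → 16.4892
row 1: Σ corner-gray over 12 cells = 5473  → 15.6948
row 2: Σ corner-gray over 12 cells = 5344  → 15.3249
row 3: Σ corner-gray over 12 cells = 6204  → 17.7911
row 4: Σ corner-gray over 12 cells = 7158  → 20.5268
row 5: Σ corner-gray over 12 cells = 6341  → 18.1840
row 6: Σ corner-gray over 12 cells = 6398  → 18.3474
row 7: Σ corner-gray over 12 cells = 6601  → 18.9295
row 8: Σ corner-gray over 12 cells = 5421  → 15.5457
row 9: Σ corner-gray over 12 cells = 4805  → 13.7792
row 10: Σ corner-gray over 12 cells = 5319  → 15.2532
Σ rows: total corner-gray = 64814  → 185.8657 mm³


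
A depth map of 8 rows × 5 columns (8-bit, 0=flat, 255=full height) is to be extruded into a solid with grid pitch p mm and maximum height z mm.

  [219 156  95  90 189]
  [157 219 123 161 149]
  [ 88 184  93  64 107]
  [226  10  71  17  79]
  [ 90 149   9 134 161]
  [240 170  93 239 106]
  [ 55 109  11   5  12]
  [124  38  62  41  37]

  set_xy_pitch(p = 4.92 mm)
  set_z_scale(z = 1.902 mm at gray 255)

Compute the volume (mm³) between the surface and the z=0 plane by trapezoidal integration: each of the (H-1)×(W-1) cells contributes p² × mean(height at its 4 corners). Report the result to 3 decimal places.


height_mm = gray/255 × 1.902; cell vol = 4.92² × mean(4 corners)
unit = 4.92² × 1.902 / (4×255) = 0.0451378 mm³ per gray-sum
row 0: Σ corner-gray over 4 cells = 2402  → 108.4210
row 1: Σ corner-gray over 4 cells = 2189  → 98.8067
row 2: Σ corner-gray over 4 cells = 1378  → 62.1999
row 3: Σ corner-gray over 4 cells = 1336  → 60.3041
row 4: Σ corner-gray over 4 cells = 2185  → 98.6261
row 5: Σ corner-gray over 4 cells = 1667  → 75.2447
row 6: Σ corner-gray over 4 cells = 760  → 34.3047
Σ rows: total corner-gray = 11917  → 537.9074 mm³

537.907


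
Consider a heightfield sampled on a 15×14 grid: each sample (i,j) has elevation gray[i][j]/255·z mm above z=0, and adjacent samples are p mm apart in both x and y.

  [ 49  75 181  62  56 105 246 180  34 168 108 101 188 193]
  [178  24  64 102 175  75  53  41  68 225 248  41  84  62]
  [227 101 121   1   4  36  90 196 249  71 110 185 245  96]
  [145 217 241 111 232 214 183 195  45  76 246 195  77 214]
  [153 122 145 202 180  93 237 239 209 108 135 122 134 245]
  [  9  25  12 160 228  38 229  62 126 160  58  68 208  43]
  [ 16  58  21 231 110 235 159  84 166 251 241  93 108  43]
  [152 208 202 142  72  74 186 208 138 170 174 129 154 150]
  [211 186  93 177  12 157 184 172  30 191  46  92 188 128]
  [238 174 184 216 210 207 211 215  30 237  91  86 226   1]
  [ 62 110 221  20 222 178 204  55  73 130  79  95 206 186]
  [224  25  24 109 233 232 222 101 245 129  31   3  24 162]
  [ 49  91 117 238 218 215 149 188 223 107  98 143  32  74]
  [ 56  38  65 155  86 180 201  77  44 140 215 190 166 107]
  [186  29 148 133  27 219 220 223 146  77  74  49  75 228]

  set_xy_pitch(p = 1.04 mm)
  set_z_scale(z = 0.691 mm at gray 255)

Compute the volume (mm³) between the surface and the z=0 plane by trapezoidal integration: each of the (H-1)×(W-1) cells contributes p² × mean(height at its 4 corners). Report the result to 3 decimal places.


72.565

height_mm = gray/255 × 0.691; cell vol = 1.04² × mean(4 corners)
unit = 1.04² × 0.691 / (4×255) = 0.000732731 mm³ per gray-sum
row 0: Σ corner-gray over 13 cells = 5890  → 4.3158
row 1: Σ corner-gray over 13 cells = 5781  → 4.2359
row 2: Σ corner-gray over 13 cells = 7564  → 5.5424
row 3: Σ corner-gray over 13 cells = 8673  → 6.3550
row 4: Σ corner-gray over 13 cells = 7050  → 5.1658
row 5: Σ corner-gray over 13 cells = 6373  → 4.6697
row 6: Σ corner-gray over 13 cells = 7589  → 5.5607
row 7: Σ corner-gray over 13 cells = 7411  → 5.4303
row 8: Σ corner-gray over 13 cells = 7808  → 5.7212
row 9: Σ corner-gray over 13 cells = 7847  → 5.7497
row 10: Σ corner-gray over 13 cells = 6576  → 4.8184
row 11: Σ corner-gray over 13 cells = 6903  → 5.0580
row 12: Σ corner-gray over 13 cells = 7038  → 5.1570
row 13: Σ corner-gray over 13 cells = 6531  → 4.7855
Σ rows: total corner-gray = 99034  → 72.5653 mm³


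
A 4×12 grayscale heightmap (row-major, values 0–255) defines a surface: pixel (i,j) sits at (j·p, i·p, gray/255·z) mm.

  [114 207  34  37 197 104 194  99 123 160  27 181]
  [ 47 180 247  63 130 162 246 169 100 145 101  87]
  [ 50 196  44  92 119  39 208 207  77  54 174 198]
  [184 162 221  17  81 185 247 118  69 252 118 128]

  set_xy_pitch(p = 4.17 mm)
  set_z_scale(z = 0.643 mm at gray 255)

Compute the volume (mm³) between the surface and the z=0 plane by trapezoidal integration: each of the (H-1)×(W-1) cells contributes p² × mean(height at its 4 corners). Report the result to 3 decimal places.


193.882

height_mm = gray/255 × 0.643; cell vol = 4.17² × mean(4 corners)
unit = 4.17² × 0.643 / (4×255) = 0.0109618 mm³ per gray-sum
row 0: Σ corner-gray over 11 cells = 5879  → 64.4446
row 1: Σ corner-gray over 11 cells = 5888  → 64.5432
row 2: Σ corner-gray over 11 cells = 5920  → 64.8940
Σ rows: total corner-gray = 17687  → 193.8818 mm³


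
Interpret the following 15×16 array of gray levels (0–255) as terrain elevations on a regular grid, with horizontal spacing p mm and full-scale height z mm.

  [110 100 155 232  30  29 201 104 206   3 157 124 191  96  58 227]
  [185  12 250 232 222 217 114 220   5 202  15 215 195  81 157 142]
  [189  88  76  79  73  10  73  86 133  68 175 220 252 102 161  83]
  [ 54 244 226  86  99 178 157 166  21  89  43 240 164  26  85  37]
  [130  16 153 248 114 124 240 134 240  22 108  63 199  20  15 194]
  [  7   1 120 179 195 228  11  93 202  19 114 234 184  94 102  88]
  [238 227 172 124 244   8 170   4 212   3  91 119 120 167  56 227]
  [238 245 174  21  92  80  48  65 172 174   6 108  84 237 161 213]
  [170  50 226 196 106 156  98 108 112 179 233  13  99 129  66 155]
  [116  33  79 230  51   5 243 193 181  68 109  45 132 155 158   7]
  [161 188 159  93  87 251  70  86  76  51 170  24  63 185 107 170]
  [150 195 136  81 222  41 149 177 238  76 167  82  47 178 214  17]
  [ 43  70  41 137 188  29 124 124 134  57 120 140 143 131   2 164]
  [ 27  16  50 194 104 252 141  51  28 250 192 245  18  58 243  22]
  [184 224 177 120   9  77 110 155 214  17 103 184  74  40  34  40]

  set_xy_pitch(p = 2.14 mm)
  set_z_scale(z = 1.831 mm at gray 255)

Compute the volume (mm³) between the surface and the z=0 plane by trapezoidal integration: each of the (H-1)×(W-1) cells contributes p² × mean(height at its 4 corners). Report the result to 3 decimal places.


height_mm = gray/255 × 1.831; cell vol = 2.14² × mean(4 corners)
unit = 2.14² × 1.831 / (4×255) = 0.00822083 mm³ per gray-sum
row 0: Σ corner-gray over 15 cells = 8310  → 68.3151
row 1: Σ corner-gray over 15 cells = 8065  → 66.3010
row 2: Σ corner-gray over 15 cells = 7203  → 59.2146
row 3: Σ corner-gray over 15 cells = 7455  → 61.2863
row 4: Σ corner-gray over 15 cells = 7363  → 60.5300
row 5: Σ corner-gray over 15 cells = 7546  → 62.0344
row 6: Σ corner-gray over 15 cells = 7684  → 63.1689
row 7: Σ corner-gray over 15 cells = 7652  → 62.9058
row 8: Σ corner-gray over 15 cells = 7354  → 60.4560
row 9: Σ corner-gray over 15 cells = 7038  → 57.8582
row 10: Σ corner-gray over 15 cells = 7724  → 63.4977
row 11: Σ corner-gray over 15 cells = 7260  → 59.6832
row 12: Σ corner-gray over 15 cells = 6820  → 56.0661
row 13: Σ corner-gray over 15 cells = 7033  → 57.8171
Σ rows: total corner-gray = 104507  → 859.1344 mm³

859.134


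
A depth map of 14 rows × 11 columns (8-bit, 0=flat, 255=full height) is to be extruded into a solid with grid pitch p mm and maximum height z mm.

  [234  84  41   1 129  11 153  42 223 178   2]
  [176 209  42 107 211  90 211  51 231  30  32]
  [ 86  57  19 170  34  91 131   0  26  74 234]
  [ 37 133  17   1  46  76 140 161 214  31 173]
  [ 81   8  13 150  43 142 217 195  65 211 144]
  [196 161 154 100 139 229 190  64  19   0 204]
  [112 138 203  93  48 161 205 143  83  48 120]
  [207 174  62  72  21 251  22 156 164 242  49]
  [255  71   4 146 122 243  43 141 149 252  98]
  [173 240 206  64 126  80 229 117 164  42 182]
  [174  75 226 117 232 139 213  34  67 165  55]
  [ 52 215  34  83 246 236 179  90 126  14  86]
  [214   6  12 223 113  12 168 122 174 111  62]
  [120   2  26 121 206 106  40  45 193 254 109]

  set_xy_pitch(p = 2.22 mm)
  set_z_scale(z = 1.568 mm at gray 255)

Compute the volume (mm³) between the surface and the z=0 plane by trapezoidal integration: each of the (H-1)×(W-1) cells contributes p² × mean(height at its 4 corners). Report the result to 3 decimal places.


469.869

height_mm = gray/255 × 1.568; cell vol = 2.22² × mean(4 corners)
unit = 2.22² × 1.568 / (4×255) = 0.00757621 mm³ per gray-sum
row 0: Σ corner-gray over 10 cells = 4532  → 34.3354
row 1: Σ corner-gray over 10 cells = 4096  → 31.0321
row 2: Σ corner-gray over 10 cells = 3372  → 25.5470
row 3: Σ corner-gray over 10 cells = 4161  → 31.5246
row 4: Σ corner-gray over 10 cells = 4825  → 36.5552
row 5: Σ corner-gray over 10 cells = 4988  → 37.7901
row 6: Σ corner-gray over 10 cells = 5060  → 38.3356
row 7: Σ corner-gray over 10 cells = 5279  → 39.9948
row 8: Σ corner-gray over 10 cells = 5586  → 42.3207
row 9: Σ corner-gray over 10 cells = 5656  → 42.8510
row 10: Σ corner-gray over 10 cells = 5349  → 40.5251
row 11: Σ corner-gray over 10 cells = 4742  → 35.9264
row 12: Σ corner-gray over 10 cells = 4373  → 33.1308
Σ rows: total corner-gray = 62019  → 469.8688 mm³


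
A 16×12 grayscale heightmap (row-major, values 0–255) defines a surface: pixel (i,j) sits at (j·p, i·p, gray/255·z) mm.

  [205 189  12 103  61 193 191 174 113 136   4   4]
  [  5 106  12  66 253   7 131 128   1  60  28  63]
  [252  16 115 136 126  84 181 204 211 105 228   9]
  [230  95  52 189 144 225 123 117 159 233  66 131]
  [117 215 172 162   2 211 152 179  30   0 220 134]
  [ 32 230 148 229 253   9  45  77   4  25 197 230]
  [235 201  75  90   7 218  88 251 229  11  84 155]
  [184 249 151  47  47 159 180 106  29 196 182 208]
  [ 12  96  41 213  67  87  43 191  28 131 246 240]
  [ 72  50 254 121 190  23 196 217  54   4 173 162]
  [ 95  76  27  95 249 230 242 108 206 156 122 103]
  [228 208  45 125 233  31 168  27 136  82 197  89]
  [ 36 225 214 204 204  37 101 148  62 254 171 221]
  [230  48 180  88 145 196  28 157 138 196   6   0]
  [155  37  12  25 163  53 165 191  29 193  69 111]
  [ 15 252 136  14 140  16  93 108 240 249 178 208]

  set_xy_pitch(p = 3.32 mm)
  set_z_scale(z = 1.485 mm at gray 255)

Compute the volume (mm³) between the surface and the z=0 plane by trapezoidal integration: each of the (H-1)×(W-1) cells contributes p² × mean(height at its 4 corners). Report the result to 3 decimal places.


height_mm = gray/255 × 1.485; cell vol = 3.32² × mean(4 corners)
unit = 3.32² × 1.485 / (4×255) = 0.0160473 mm³ per gray-sum
row 0: Σ corner-gray over 11 cells = 4213  → 67.6073
row 1: Σ corner-gray over 11 cells = 4725  → 75.8236
row 2: Σ corner-gray over 11 cells = 6240  → 100.1353
row 3: Σ corner-gray over 11 cells = 6104  → 97.9528
row 4: Σ corner-gray over 11 cells = 5633  → 90.3945
row 5: Σ corner-gray over 11 cells = 5594  → 89.7687
row 6: Σ corner-gray over 11 cells = 5982  → 95.9951
row 7: Σ corner-gray over 11 cells = 5622  → 90.2180
row 8: Σ corner-gray over 11 cells = 5336  → 85.6285
row 9: Σ corner-gray over 11 cells = 6018  → 96.5728
row 10: Σ corner-gray over 11 cells = 6041  → 96.9418
row 11: Σ corner-gray over 11 cells = 6318  → 101.3870
row 12: Σ corner-gray over 11 cells = 6091  → 97.7442
row 13: Σ corner-gray over 11 cells = 4734  → 75.9680
row 14: Σ corner-gray over 11 cells = 5215  → 83.6868
Σ rows: total corner-gray = 83866  → 1345.8243 mm³

1345.824


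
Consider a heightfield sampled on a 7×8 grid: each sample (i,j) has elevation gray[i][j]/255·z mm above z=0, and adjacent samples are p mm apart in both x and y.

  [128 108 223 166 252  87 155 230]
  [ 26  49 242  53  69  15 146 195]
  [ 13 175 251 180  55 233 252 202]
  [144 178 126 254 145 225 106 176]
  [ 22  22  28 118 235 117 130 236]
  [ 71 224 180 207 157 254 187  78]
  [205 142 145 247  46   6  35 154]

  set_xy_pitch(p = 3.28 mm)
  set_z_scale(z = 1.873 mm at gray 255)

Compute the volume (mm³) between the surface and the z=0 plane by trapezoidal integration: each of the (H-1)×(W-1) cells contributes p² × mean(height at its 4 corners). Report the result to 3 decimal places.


height_mm = gray/255 × 1.873; cell vol = 3.28² × mean(4 corners)
unit = 3.28² × 1.873 / (4×255) = 0.0197554 mm³ per gray-sum
row 0: Σ corner-gray over 7 cells = 3709  → 73.2727
row 1: Σ corner-gray over 7 cells = 3876  → 76.5718
row 2: Σ corner-gray over 7 cells = 4895  → 96.7026
row 3: Σ corner-gray over 7 cells = 3946  → 77.9547
row 4: Σ corner-gray over 7 cells = 4125  → 81.4909
row 5: Σ corner-gray over 7 cells = 4168  → 82.3404
Σ rows: total corner-gray = 24719  → 488.3331 mm³

488.333


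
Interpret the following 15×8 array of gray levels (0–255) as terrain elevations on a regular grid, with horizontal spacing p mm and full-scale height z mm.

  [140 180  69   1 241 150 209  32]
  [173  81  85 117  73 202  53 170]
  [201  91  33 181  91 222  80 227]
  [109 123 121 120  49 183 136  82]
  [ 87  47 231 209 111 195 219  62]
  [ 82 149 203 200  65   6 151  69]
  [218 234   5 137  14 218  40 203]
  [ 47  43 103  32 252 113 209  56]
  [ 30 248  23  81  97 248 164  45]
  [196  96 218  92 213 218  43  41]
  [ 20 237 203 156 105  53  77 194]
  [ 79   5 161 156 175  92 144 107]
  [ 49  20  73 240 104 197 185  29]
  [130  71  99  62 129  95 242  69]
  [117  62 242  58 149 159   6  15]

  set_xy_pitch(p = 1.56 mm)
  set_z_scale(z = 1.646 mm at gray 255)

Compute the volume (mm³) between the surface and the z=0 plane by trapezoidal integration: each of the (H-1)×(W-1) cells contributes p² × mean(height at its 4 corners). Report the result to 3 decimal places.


192.832

height_mm = gray/255 × 1.646; cell vol = 1.56² × mean(4 corners)
unit = 1.56² × 1.646 / (4×255) = 0.00392716 mm³ per gray-sum
row 0: Σ corner-gray over 7 cells = 3437  → 13.4977
row 1: Σ corner-gray over 7 cells = 3389  → 13.3092
row 2: Σ corner-gray over 7 cells = 3479  → 13.6626
row 3: Σ corner-gray over 7 cells = 3828  → 15.0332
row 4: Σ corner-gray over 7 cells = 3872  → 15.2060
row 5: Σ corner-gray over 7 cells = 3416  → 13.4152
row 6: Σ corner-gray over 7 cells = 3324  → 13.0539
row 7: Σ corner-gray over 7 cells = 3404  → 13.3681
row 8: Σ corner-gray over 7 cells = 3794  → 14.8997
row 9: Σ corner-gray over 7 cells = 3873  → 15.2099
row 10: Σ corner-gray over 7 cells = 3528  → 13.8550
row 11: Σ corner-gray over 7 cells = 3368  → 13.2267
row 12: Σ corner-gray over 7 cells = 3311  → 13.0028
row 13: Σ corner-gray over 7 cells = 3079  → 12.0917
Σ rows: total corner-gray = 49102  → 192.8315 mm³


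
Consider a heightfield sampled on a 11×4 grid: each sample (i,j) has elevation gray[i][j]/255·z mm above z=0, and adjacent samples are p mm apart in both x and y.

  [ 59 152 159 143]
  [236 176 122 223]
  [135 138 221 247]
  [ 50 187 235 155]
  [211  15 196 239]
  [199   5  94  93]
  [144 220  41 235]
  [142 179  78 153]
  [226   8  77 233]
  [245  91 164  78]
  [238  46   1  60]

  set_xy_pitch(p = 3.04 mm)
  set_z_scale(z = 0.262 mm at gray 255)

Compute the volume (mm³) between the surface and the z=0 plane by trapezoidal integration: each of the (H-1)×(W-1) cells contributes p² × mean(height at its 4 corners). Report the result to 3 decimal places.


39.624

height_mm = gray/255 × 0.262; cell vol = 3.04² × mean(4 corners)
unit = 3.04² × 0.262 / (4×255) = 0.00237382 mm³ per gray-sum
row 0: Σ corner-gray over 3 cells = 1879  → 4.4604
row 1: Σ corner-gray over 3 cells = 2155  → 5.1156
row 2: Σ corner-gray over 3 cells = 2149  → 5.1013
row 3: Σ corner-gray over 3 cells = 1921  → 4.5601
row 4: Σ corner-gray over 3 cells = 1362  → 3.2331
row 5: Σ corner-gray over 3 cells = 1391  → 3.3020
row 6: Σ corner-gray over 3 cells = 1710  → 4.0592
row 7: Σ corner-gray over 3 cells = 1438  → 3.4136
row 8: Σ corner-gray over 3 cells = 1462  → 3.4705
row 9: Σ corner-gray over 3 cells = 1225  → 2.9079
Σ rows: total corner-gray = 16692  → 39.6238 mm³


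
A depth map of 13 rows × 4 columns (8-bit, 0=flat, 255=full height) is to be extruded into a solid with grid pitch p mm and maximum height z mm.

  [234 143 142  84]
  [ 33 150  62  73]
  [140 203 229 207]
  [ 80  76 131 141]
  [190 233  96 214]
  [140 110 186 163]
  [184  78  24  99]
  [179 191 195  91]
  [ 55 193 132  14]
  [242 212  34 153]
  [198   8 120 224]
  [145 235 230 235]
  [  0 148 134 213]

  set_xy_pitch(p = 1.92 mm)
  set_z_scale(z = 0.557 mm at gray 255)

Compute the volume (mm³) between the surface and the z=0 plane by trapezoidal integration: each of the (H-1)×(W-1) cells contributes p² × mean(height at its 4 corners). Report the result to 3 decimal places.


height_mm = gray/255 × 0.557; cell vol = 1.92² × mean(4 corners)
unit = 1.92² × 0.557 / (4×255) = 0.00201306 mm³ per gray-sum
row 0: Σ corner-gray over 3 cells = 1418  → 2.8545
row 1: Σ corner-gray over 3 cells = 1741  → 3.5047
row 2: Σ corner-gray over 3 cells = 1846  → 3.7161
row 3: Σ corner-gray over 3 cells = 1697  → 3.4162
row 4: Σ corner-gray over 3 cells = 1957  → 3.9396
row 5: Σ corner-gray over 3 cells = 1382  → 2.7821
row 6: Σ corner-gray over 3 cells = 1529  → 3.0780
row 7: Σ corner-gray over 3 cells = 1761  → 3.5450
row 8: Σ corner-gray over 3 cells = 1606  → 3.2330
row 9: Σ corner-gray over 3 cells = 1565  → 3.1504
row 10: Σ corner-gray over 3 cells = 1988  → 4.0020
row 11: Σ corner-gray over 3 cells = 2087  → 4.2013
Σ rows: total corner-gray = 20577  → 41.4228 mm³

41.423


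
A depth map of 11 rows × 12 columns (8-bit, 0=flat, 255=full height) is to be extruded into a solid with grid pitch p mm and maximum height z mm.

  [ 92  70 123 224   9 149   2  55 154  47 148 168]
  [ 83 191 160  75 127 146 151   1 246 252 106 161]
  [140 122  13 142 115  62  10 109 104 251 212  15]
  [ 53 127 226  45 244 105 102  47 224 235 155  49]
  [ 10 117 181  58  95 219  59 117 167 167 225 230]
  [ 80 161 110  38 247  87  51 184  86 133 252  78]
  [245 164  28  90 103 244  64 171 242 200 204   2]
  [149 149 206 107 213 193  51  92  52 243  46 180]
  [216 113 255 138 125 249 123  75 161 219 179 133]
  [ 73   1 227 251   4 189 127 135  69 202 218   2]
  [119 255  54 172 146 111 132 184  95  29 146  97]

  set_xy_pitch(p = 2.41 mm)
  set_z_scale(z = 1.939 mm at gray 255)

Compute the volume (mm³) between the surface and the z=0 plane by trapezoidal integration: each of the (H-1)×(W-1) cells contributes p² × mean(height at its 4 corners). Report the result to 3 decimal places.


662.553

height_mm = gray/255 × 1.939; cell vol = 2.41² × mean(4 corners)
unit = 2.41² × 1.939 / (4×255) = 0.0110411 mm³ per gray-sum
row 0: Σ corner-gray over 11 cells = 5376  → 59.3569
row 1: Σ corner-gray over 11 cells = 5589  → 61.7086
row 2: Σ corner-gray over 11 cells = 5557  → 61.3553
row 3: Σ corner-gray over 11 cells = 6172  → 68.1456
row 4: Σ corner-gray over 11 cells = 5906  → 65.2086
row 5: Σ corner-gray over 11 cells = 6123  → 67.6046
row 6: Σ corner-gray over 11 cells = 6300  → 69.5588
row 7: Σ corner-gray over 11 cells = 6656  → 73.4895
row 8: Σ corner-gray over 11 cells = 6544  → 72.2529
row 9: Σ corner-gray over 11 cells = 5785  → 63.8727
Σ rows: total corner-gray = 60008  → 662.5534 mm³


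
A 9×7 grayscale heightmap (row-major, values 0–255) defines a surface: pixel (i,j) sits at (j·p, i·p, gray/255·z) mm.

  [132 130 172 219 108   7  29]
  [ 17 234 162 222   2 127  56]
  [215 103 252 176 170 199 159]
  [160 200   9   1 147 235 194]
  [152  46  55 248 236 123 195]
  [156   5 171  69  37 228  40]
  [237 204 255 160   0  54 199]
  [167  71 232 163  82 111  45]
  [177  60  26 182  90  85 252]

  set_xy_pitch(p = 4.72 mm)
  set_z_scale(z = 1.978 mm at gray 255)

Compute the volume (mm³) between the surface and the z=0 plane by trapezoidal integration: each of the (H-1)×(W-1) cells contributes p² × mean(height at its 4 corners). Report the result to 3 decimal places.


1118.429

height_mm = gray/255 × 1.978; cell vol = 4.72² × mean(4 corners)
unit = 4.72² × 1.978 / (4×255) = 0.0432026 mm³ per gray-sum
row 0: Σ corner-gray over 6 cells = 3000  → 129.6079
row 1: Σ corner-gray over 6 cells = 3741  → 161.6210
row 2: Σ corner-gray over 6 cells = 3712  → 160.3681
row 3: Σ corner-gray over 6 cells = 3301  → 142.6119
row 4: Σ corner-gray over 6 cells = 2979  → 128.7006
row 5: Σ corner-gray over 6 cells = 2998  → 129.5215
row 6: Σ corner-gray over 6 cells = 3312  → 143.0871
row 7: Σ corner-gray over 6 cells = 2845  → 122.9115
Σ rows: total corner-gray = 25888  → 1118.4295 mm³


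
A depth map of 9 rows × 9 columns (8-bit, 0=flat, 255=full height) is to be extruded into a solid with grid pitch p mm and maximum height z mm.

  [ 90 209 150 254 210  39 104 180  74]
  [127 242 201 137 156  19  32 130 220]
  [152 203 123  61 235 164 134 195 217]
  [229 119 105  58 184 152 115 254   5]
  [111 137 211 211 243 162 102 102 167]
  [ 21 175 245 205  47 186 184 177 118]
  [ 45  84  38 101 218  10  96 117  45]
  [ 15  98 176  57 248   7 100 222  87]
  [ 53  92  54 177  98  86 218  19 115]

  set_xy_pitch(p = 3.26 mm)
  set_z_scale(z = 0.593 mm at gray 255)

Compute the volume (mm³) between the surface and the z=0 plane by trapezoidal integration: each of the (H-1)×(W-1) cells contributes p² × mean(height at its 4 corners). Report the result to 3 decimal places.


height_mm = gray/255 × 0.593; cell vol = 3.26² × mean(4 corners)
unit = 3.26² × 0.593 / (4×255) = 0.00617859 mm³ per gray-sum
row 0: Σ corner-gray over 8 cells = 4637  → 28.6501
row 1: Σ corner-gray over 8 cells = 4780  → 29.5337
row 2: Σ corner-gray over 8 cells = 4807  → 29.7005
row 3: Σ corner-gray over 8 cells = 4822  → 29.7932
row 4: Σ corner-gray over 8 cells = 5191  → 32.0731
row 5: Σ corner-gray over 8 cells = 3995  → 24.6835
row 6: Σ corner-gray over 8 cells = 3336  → 20.6118
row 7: Σ corner-gray over 8 cells = 3574  → 22.0823
Σ rows: total corner-gray = 35142  → 217.1282 mm³

217.128


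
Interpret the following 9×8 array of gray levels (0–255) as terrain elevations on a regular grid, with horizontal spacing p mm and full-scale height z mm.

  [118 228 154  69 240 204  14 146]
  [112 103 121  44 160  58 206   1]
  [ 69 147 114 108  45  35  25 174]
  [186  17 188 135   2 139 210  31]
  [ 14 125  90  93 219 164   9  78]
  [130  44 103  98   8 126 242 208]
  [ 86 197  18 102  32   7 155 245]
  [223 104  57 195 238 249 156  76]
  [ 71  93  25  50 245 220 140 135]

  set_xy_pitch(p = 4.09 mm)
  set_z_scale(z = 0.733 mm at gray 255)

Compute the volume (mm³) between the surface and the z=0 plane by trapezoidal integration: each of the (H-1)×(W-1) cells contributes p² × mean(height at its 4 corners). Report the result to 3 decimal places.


310.774

height_mm = gray/255 × 0.733; cell vol = 4.09² × mean(4 corners)
unit = 4.09² × 0.733 / (4×255) = 0.0120213 mm³ per gray-sum
row 0: Σ corner-gray over 7 cells = 3579  → 43.0241
row 1: Σ corner-gray over 7 cells = 2688  → 32.3132
row 2: Σ corner-gray over 7 cells = 2790  → 33.5393
row 3: Σ corner-gray over 7 cells = 3091  → 37.1578
row 4: Σ corner-gray over 7 cells = 3072  → 36.9293
row 5: Σ corner-gray over 7 cells = 2933  → 35.2584
row 6: Σ corner-gray over 7 cells = 3650  → 43.8776
row 7: Σ corner-gray over 7 cells = 4049  → 48.6741
Σ rows: total corner-gray = 25852  → 310.7739 mm³


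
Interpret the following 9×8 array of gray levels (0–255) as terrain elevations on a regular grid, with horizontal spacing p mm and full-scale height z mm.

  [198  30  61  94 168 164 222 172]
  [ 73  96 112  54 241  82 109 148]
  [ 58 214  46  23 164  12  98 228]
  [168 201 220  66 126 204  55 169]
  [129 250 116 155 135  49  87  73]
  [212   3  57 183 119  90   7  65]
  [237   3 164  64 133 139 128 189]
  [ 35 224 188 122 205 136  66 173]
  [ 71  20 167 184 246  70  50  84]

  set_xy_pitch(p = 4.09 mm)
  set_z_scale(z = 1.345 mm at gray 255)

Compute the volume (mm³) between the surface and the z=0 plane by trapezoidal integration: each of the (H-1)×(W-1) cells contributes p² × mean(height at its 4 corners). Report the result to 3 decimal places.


height_mm = gray/255 × 1.345; cell vol = 4.09² × mean(4 corners)
unit = 4.09² × 1.345 / (4×255) = 0.0220581 mm³ per gray-sum
row 0: Σ corner-gray over 7 cells = 3457  → 76.2550
row 1: Σ corner-gray over 7 cells = 3009  → 66.3729
row 2: Σ corner-gray over 7 cells = 3481  → 76.7844
row 3: Σ corner-gray over 7 cells = 3867  → 85.2988
row 4: Σ corner-gray over 7 cells = 2981  → 65.7553
row 5: Σ corner-gray over 7 cells = 2883  → 63.5936
row 6: Σ corner-gray over 7 cells = 3778  → 83.3356
row 7: Σ corner-gray over 7 cells = 3719  → 82.0342
Σ rows: total corner-gray = 27175  → 599.4297 mm³

599.430


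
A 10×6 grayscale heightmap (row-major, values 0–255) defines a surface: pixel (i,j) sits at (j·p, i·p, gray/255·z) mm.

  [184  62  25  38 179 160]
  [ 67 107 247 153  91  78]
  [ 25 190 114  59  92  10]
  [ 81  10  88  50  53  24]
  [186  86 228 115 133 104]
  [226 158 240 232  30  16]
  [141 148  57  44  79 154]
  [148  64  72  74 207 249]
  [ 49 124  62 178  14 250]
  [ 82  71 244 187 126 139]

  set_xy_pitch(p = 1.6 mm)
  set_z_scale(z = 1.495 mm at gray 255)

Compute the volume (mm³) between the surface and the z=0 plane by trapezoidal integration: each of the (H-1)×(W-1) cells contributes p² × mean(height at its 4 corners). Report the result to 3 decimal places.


76.698

height_mm = gray/255 × 1.495; cell vol = 1.6² × mean(4 corners)
unit = 1.6² × 1.495 / (4×255) = 0.00375216 mm³ per gray-sum
row 0: Σ corner-gray over 5 cells = 2293  → 8.6037
row 1: Σ corner-gray over 5 cells = 2286  → 8.5774
row 2: Σ corner-gray over 5 cells = 1452  → 5.4481
row 3: Σ corner-gray over 5 cells = 1921  → 7.2079
row 4: Σ corner-gray over 5 cells = 2976  → 11.1664
row 5: Σ corner-gray over 5 cells = 2513  → 9.4292
row 6: Σ corner-gray over 5 cells = 2182  → 8.1872
row 7: Σ corner-gray over 5 cells = 2286  → 8.5774
row 8: Σ corner-gray over 5 cells = 2532  → 9.5005
Σ rows: total corner-gray = 20441  → 76.6978 mm³


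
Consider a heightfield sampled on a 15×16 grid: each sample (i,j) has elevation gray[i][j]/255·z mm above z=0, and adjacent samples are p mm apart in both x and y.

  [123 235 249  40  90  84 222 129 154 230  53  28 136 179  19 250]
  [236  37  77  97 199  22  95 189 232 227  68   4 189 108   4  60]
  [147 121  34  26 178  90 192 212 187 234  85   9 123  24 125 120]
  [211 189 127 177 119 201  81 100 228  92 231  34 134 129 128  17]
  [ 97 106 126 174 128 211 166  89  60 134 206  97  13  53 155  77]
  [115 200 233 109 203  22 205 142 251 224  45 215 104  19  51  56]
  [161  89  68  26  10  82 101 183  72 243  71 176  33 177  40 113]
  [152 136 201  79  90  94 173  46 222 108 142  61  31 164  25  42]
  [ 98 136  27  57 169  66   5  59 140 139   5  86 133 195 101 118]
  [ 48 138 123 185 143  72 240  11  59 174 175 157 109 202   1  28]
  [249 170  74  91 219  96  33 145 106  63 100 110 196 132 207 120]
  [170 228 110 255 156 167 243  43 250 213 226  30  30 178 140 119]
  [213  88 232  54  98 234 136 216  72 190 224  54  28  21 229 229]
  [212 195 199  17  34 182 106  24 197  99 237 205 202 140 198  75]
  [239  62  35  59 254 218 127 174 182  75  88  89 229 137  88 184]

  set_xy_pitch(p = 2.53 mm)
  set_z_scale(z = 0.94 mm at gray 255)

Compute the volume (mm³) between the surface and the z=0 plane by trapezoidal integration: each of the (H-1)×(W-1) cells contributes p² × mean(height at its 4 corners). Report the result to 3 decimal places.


626.318

height_mm = gray/255 × 0.94; cell vol = 2.53² × mean(4 corners)
unit = 2.53² × 0.94 / (4×255) = 0.00589887 mm³ per gray-sum
row 0: Σ corner-gray over 15 cells = 7461  → 44.0115
row 1: Σ corner-gray over 15 cells = 6939  → 40.9322
row 2: Σ corner-gray over 15 cells = 7715  → 45.5098
row 3: Σ corner-gray over 15 cells = 7778  → 45.8814
row 4: Σ corner-gray over 15 cells = 7827  → 46.1704
row 5: Σ corner-gray over 15 cells = 7233  → 42.6665
row 6: Σ corner-gray over 15 cells = 6354  → 37.4814
row 7: Σ corner-gray over 15 cells = 6190  → 36.5140
row 8: Σ corner-gray over 15 cells = 6506  → 38.3780
row 9: Σ corner-gray over 15 cells = 7507  → 44.2828
row 10: Σ corner-gray over 15 cells = 8680  → 51.2022
row 11: Σ corner-gray over 15 cells = 9021  → 53.2137
row 12: Σ corner-gray over 15 cells = 8551  → 50.4412
row 13: Σ corner-gray over 15 cells = 8414  → 49.6331
Σ rows: total corner-gray = 106176  → 626.3183 mm³


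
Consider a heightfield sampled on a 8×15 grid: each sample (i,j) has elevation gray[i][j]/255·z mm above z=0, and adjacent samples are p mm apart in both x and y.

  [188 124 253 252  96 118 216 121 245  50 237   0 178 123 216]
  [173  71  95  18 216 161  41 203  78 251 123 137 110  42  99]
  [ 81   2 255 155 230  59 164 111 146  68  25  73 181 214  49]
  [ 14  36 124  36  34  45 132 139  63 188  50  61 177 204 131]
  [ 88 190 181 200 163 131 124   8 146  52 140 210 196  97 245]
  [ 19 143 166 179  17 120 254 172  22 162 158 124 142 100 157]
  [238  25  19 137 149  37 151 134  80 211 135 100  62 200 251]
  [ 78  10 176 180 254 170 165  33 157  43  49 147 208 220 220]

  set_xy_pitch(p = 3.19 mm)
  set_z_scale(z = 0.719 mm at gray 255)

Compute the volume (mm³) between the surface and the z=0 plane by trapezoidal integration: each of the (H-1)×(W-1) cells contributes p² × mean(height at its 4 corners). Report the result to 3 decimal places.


height_mm = gray/255 × 0.719; cell vol = 3.19² × mean(4 corners)
unit = 3.19² × 0.719 / (4×255) = 0.00717315 mm³ per gray-sum
row 0: Σ corner-gray over 14 cells = 7794  → 55.9076
row 1: Σ corner-gray over 14 cells = 6860  → 49.2078
row 2: Σ corner-gray over 14 cells = 6219  → 44.6098
row 3: Σ corner-gray over 14 cells = 6732  → 48.2897
row 4: Σ corner-gray over 14 cells = 7703  → 55.2548
row 5: Σ corner-gray over 14 cells = 7063  → 50.6640
row 6: Σ corner-gray over 14 cells = 7291  → 52.2995
Σ rows: total corner-gray = 49662  → 356.2331 mm³

356.233


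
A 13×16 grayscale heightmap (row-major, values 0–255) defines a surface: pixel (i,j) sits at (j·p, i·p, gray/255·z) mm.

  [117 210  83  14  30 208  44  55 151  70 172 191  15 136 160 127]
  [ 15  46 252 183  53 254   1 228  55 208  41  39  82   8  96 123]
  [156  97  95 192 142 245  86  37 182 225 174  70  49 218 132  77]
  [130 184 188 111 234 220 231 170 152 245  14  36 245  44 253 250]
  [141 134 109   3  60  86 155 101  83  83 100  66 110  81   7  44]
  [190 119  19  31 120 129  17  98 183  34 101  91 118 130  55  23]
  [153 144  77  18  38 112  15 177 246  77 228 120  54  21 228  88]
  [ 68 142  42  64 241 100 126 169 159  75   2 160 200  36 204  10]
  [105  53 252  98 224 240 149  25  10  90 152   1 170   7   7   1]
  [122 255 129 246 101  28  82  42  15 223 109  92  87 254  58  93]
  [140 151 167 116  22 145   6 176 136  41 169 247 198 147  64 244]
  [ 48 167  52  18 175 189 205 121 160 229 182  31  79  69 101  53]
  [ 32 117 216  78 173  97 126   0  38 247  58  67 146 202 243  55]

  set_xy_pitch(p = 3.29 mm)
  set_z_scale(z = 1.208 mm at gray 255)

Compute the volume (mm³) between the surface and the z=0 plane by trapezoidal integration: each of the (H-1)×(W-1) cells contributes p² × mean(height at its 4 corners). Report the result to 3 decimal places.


1085.537

height_mm = gray/255 × 1.208; cell vol = 3.29² × mean(4 corners)
unit = 3.29² × 1.208 / (4×255) = 0.0128191 mm³ per gray-sum
row 0: Σ corner-gray over 15 cells = 6552  → 83.9909
row 1: Σ corner-gray over 15 cells = 7351  → 94.2334
row 2: Σ corner-gray over 15 cells = 9155  → 117.3591
row 3: Σ corner-gray over 15 cells = 7575  → 97.1049
row 4: Σ corner-gray over 15 cells = 5244  → 67.2235
row 5: Σ corner-gray over 15 cells = 6054  → 77.6070
row 6: Σ corner-gray over 15 cells = 6869  → 88.0546
row 7: Σ corner-gray over 15 cells = 6580  → 84.3499
row 8: Σ corner-gray over 15 cells = 6719  → 86.1317
row 9: Σ corner-gray over 15 cells = 7611  → 97.5664
row 10: Σ corner-gray over 15 cells = 7611  → 97.5664
row 11: Σ corner-gray over 15 cells = 7360  → 94.3488
Σ rows: total corner-gray = 84681  → 1085.5368 mm³
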